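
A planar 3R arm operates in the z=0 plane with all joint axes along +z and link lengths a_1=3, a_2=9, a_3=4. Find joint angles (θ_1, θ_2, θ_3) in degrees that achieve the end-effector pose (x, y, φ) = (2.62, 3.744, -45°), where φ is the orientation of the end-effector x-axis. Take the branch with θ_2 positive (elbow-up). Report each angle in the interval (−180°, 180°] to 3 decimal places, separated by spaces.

-44.981 149.988 -150.007

wrist centre = target − a_3·(cos φ, sin φ) = (-0.2084, 6.5724)
cos θ_2 = (43.2402−3²−9²)/(2·3·9) = -0.8659; θ_2 = 149.9881° (elbow-up)
β = atan2(6.5724,-0.2084) = 91.8164°; ψ = atan2(4.5016,-4.7933) = 136.7973°
θ_1 = β − ψ = -44.9810°
θ_3 = φ − θ_1 − θ_2 = -150.0071° (wrapped to (-180°,180°])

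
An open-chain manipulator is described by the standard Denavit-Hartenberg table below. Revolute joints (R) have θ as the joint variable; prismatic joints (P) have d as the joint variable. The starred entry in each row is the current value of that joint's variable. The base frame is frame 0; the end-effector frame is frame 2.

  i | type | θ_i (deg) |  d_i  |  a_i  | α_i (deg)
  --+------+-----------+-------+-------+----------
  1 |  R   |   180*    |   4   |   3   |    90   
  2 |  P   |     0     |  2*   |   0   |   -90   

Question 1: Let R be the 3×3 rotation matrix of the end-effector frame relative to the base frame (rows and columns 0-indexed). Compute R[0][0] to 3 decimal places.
End-effector x-axis (col 0 of R) = (-1.0000,0.0000,0.0000)
R[0][0] = -1.0000

-1.000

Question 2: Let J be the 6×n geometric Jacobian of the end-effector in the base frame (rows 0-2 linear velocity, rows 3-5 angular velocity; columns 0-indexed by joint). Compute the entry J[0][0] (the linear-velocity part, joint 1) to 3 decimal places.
axis z_0 = ẑ; lever o_n−o_0 = (-3.0000,2.0000,4.0000)
cross product → J_v[:, 0] = (-2.0000,-3.0000,0.0000)
J_ω[:, 0] = z_0
entry J[0][0] = -2.0000

-2.000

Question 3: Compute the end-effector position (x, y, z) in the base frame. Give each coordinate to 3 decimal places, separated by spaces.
after link 1: o_1 = (-3.0000, 0.0000, 4.0000)
after link 2: o_2 = (-3.0000, 2.0000, 4.0000)

-3.000 2.000 4.000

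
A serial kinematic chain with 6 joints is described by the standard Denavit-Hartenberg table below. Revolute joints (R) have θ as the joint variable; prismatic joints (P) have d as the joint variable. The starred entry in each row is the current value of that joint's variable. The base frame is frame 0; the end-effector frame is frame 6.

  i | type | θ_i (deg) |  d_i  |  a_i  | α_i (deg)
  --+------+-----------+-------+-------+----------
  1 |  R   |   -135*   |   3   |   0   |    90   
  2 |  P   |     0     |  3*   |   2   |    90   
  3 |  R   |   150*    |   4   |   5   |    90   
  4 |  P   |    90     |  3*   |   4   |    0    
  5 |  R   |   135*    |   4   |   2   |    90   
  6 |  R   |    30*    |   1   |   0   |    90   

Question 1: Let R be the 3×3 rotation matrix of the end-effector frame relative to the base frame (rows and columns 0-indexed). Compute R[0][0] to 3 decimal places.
-0.641

End-effector x-axis (col 0 of R) = (-0.6415,-0.4621,0.6124)
R[0][0] = -0.6415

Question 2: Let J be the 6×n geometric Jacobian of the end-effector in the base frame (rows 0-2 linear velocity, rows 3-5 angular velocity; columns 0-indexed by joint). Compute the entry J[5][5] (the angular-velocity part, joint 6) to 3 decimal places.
-0.707

axis z_5 = (-0.1830,-0.6830,-0.7071); lever o_n−o_5 = (-0.1830,-0.6830,-0.7071)
cross product → J_v[:, 5] = (0.0000,-0.0000,0.0000)
J_ω[:, 5] = z_5
entry J[5][5] = -0.7071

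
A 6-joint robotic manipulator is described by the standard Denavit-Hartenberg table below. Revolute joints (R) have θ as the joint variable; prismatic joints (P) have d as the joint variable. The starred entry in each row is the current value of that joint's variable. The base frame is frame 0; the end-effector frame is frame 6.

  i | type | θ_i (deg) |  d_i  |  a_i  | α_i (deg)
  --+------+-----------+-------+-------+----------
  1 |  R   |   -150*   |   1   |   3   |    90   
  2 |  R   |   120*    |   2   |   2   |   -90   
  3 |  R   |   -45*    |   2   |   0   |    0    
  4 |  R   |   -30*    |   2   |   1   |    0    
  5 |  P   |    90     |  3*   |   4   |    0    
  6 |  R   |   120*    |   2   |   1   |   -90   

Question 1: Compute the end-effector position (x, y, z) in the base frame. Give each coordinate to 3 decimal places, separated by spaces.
5.885 4.811 1.190

after link 1: o_1 = (-2.5981, -1.5000, 1.0000)
after link 2: o_2 = (-2.7321, 0.7321, 2.7321)
after link 3: o_3 = (-1.2321, 1.5981, 1.7321)
after link 4: o_4 = (-0.1029, 3.3653, 0.9562)
after link 5: o_5 = (4.3377, 4.7337, 2.8023)
after link 6: o_6 = (5.8851, 4.8106, 1.1899)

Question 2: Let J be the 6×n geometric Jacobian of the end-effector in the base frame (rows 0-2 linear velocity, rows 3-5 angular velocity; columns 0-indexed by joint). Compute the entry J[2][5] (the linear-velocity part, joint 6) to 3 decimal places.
-0.612

axis z_5 = (0.7500,0.4330,-0.5000); lever o_n−o_5 = (1.5474,0.0769,-1.6124)
cross product → J_v[:, 5] = (-0.6597,0.4356,-0.6124)
J_ω[:, 5] = z_5
entry J[2][5] = -0.6124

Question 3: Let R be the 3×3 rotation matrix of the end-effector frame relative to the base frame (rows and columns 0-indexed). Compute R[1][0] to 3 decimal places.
End-effector x-axis (col 0 of R) = (0.0474,-0.7891,-0.6124)
R[1][0] = -0.7891

-0.789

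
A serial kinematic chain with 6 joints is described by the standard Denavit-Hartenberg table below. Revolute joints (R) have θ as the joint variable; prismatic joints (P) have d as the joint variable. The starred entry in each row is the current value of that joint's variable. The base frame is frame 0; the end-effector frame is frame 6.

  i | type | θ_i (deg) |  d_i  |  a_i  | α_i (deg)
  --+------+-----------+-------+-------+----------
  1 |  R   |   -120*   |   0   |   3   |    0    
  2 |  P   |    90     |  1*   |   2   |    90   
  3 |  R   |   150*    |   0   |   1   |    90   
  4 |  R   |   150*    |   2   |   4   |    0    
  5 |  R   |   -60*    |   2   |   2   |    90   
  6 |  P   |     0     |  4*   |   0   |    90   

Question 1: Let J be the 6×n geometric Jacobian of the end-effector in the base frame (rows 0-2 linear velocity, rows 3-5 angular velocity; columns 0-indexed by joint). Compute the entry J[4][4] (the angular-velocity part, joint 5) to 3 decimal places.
-0.250

axis z_4 = (0.4330,-0.2500,0.8660); lever o_n−o_4 = (-3.1340,-0.5000,3.7321)
cross product → J_v[:, 4] = (-0.5000,-4.3301,-1.0000)
J_ω[:, 4] = z_4
entry J[4][4] = -0.2500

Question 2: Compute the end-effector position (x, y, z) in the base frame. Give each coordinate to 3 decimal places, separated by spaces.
-1.188 -7.397 5.232

after link 1: o_1 = (-1.5000, -2.5981, 0.0000)
after link 2: o_2 = (0.2321, -3.5981, 1.0000)
after link 3: o_3 = (-0.5179, -3.1651, 1.5000)
after link 4: o_4 = (1.9462, -6.8971, 1.5000)
after link 5: o_5 = (1.8122, -9.1292, 3.2321)
after link 6: o_6 = (-1.1878, -7.3971, 5.2321)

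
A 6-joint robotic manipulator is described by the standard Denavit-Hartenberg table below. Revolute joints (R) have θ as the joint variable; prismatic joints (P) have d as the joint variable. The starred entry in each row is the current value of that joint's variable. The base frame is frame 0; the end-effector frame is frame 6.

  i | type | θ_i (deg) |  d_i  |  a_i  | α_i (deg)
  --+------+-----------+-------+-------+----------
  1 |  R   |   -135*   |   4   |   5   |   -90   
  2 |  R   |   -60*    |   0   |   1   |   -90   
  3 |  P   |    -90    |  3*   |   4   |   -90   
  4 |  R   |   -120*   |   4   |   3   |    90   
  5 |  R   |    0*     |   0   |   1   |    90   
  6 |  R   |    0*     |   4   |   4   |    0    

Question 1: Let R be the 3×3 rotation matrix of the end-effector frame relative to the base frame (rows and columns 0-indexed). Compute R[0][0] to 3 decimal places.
End-effector x-axis (col 0 of R) = (-0.8839,-0.1768,-0.4330)
R[0][0] = -0.8839

-0.884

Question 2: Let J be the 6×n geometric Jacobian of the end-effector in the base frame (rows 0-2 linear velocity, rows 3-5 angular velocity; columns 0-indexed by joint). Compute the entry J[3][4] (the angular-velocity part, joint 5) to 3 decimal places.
-0.306

axis z_4 = (-0.3062,0.9186,0.2500); lever o_n−o_4 = (-3.0052,0.5303,-5.6292)
cross product → J_v[:, 4] = (-5.3033,-2.4749,2.5981)
J_ω[:, 4] = z_4
entry J[3][4] = -0.3062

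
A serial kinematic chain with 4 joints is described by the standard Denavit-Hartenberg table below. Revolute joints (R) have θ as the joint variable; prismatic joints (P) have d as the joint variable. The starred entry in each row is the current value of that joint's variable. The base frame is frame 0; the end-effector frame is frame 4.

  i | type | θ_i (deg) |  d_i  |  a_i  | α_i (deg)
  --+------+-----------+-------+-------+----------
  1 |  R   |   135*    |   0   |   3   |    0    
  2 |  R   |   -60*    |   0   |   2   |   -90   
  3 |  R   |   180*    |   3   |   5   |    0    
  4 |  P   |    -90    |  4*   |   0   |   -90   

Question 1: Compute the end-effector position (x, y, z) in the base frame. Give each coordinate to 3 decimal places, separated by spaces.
after link 1: o_1 = (-2.1213, 2.1213, 0.0000)
after link 2: o_2 = (-1.6037, 4.0532, 0.0000)
after link 3: o_3 = (-5.7956, 0.0000, -0.0000)
after link 4: o_4 = (-9.6593, 1.0353, -0.0000)

-9.659 1.035 -0.000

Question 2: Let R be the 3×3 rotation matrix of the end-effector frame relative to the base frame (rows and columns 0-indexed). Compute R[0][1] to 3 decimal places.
0.966

End-effector y-axis (col 1 of R) = (0.9659,-0.2588,-0.0000)
R[0][1] = 0.9659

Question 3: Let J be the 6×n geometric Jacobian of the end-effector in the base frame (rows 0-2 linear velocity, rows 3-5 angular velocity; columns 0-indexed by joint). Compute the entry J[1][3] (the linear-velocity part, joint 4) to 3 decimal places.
prismatic axis z_3 = (-0.9659,0.2588,0.0000)
J_v[:, 3] = z_3; J_ω[:, 3] = (0,0,0)
entry J[1][3] = 0.2588

0.259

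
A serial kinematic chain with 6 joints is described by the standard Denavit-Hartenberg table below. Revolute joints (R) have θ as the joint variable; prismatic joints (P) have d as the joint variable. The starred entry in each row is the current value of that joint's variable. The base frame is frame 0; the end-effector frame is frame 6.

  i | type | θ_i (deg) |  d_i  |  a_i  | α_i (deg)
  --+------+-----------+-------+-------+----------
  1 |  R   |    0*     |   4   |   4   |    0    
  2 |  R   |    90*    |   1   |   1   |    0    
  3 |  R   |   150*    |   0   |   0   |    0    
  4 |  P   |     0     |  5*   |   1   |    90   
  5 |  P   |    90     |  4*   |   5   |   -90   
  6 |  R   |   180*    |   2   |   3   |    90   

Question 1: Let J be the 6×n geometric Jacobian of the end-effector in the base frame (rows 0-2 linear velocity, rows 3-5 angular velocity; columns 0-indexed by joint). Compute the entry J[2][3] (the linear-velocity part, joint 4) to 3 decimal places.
1.000

prismatic axis z_3 = (0.0000,0.0000,1.0000)
J_v[:, 3] = z_3; J_ω[:, 3] = (0,0,0)
entry J[2][3] = 1.0000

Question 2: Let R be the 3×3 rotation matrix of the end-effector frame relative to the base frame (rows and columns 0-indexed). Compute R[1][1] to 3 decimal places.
0.866

End-effector y-axis (col 1 of R) = (0.5000,0.8660,0.0000)
R[1][1] = 0.8660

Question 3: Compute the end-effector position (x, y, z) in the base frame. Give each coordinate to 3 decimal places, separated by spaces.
after link 1: o_1 = (4.0000, 0.0000, 4.0000)
after link 2: o_2 = (4.0000, 1.0000, 5.0000)
after link 3: o_3 = (4.0000, 1.0000, 5.0000)
after link 4: o_4 = (3.5000, 0.1340, 10.0000)
after link 5: o_5 = (0.0359, 2.1340, 15.0000)
after link 6: o_6 = (1.0359, 3.8660, 12.0000)

1.036 3.866 12.000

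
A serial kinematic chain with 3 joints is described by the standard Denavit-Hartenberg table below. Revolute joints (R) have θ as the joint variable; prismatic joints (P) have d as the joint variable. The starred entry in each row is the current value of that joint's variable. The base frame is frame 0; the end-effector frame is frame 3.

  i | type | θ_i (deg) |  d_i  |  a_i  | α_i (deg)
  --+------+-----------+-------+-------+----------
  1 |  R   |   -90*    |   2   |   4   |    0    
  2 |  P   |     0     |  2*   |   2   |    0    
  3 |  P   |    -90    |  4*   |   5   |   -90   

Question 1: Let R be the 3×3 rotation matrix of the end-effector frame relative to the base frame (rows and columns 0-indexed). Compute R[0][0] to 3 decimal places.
-1.000

End-effector x-axis (col 0 of R) = (-1.0000,-0.0000,0.0000)
R[0][0] = -1.0000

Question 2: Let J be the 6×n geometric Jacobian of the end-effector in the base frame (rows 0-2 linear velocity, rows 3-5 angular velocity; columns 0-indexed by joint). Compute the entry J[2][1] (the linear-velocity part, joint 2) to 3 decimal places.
1.000

prismatic axis z_1 = (0.0000,0.0000,1.0000)
J_v[:, 1] = z_1; J_ω[:, 1] = (0,0,0)
entry J[2][1] = 1.0000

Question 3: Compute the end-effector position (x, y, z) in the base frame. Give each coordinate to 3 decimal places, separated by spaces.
after link 1: o_1 = (0.0000, -4.0000, 2.0000)
after link 2: o_2 = (0.0000, -6.0000, 4.0000)
after link 3: o_3 = (-5.0000, -6.0000, 8.0000)

-5.000 -6.000 8.000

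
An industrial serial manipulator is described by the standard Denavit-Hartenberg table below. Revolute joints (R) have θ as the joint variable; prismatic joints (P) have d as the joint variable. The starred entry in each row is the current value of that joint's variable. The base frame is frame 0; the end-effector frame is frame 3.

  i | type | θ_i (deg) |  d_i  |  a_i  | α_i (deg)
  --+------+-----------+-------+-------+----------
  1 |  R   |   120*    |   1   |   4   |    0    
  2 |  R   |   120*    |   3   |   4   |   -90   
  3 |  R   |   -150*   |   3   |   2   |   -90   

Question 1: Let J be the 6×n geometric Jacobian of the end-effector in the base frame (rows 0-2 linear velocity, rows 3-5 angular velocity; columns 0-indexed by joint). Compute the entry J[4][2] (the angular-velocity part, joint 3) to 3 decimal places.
-0.500

axis z_2 = (0.8660,-0.5000,0.0000); lever o_n−o_2 = (3.4641,-0.0000,1.0000)
cross product → J_v[:, 2] = (-0.5000,-0.8660,1.7321)
J_ω[:, 2] = z_2
entry J[4][2] = -0.5000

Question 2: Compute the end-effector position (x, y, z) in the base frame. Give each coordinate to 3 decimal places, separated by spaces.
-0.536 0.000 5.000

after link 1: o_1 = (-2.0000, 3.4641, 1.0000)
after link 2: o_2 = (-4.0000, 0.0000, 4.0000)
after link 3: o_3 = (-0.5359, 0.0000, 5.0000)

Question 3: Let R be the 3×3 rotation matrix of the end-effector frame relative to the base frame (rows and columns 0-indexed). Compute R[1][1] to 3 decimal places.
0.500

End-effector y-axis (col 1 of R) = (-0.8660,0.5000,-0.0000)
R[1][1] = 0.5000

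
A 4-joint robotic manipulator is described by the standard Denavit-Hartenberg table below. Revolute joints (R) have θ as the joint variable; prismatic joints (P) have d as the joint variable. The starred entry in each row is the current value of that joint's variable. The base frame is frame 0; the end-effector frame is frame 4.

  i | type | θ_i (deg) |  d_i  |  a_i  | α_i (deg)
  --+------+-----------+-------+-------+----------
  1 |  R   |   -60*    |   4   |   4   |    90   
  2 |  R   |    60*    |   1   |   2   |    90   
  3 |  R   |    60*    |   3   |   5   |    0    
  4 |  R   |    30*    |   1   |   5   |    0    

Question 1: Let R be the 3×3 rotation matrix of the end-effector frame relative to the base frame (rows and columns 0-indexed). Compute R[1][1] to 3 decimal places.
0.433

End-effector y-axis (col 1 of R) = (-0.2500,0.4330,-0.8660)
R[1][1] = 0.4330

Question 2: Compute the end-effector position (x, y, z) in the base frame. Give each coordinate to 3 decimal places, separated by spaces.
-4.089 -13.578 5.897

after link 1: o_1 = (2.0000, -3.4641, 4.0000)
after link 2: o_2 = (1.6340, -4.8301, 5.7321)
after link 3: o_3 = (-0.1920, -10.3277, 6.3971)
after link 4: o_4 = (-4.0891, -13.5777, 5.8971)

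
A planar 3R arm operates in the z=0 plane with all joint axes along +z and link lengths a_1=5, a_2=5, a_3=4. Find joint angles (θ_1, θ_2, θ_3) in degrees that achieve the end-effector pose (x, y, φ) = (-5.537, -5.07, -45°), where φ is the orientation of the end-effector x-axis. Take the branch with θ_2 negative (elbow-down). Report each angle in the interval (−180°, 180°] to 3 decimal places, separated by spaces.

wrist centre = target − a_3·(cos φ, sin φ) = (-8.3654, -2.2416)
cos θ_2 = (75.0050−5²−5²)/(2·5·5) = 0.5001; θ_2 = -59.9934° (elbow-down)
β = atan2(-2.2416,-8.3654) = -164.9996°; ψ = atan2(-4.3298,7.5005) = -29.9967°
θ_1 = β − ψ = -135.0029°
θ_3 = φ − θ_1 − θ_2 = 149.9963° (wrapped to (-180°,180°])

-135.003 -59.993 149.996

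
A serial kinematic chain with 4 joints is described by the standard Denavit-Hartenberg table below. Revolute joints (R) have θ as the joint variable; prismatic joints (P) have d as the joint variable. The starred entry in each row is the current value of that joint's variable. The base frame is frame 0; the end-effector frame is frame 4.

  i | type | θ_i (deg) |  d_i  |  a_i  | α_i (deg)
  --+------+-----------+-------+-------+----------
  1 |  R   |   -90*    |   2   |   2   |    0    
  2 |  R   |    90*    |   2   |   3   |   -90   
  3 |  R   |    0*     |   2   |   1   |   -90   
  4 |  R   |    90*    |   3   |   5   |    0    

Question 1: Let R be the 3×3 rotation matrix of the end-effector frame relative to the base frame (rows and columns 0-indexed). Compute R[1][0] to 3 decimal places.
End-effector x-axis (col 0 of R) = (0.0000,-1.0000,-0.0000)
R[1][0] = -1.0000

-1.000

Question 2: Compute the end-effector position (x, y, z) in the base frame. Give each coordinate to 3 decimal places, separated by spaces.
after link 1: o_1 = (0.0000, -2.0000, 2.0000)
after link 2: o_2 = (3.0000, -2.0000, 4.0000)
after link 3: o_3 = (4.0000, 0.0000, 4.0000)
after link 4: o_4 = (4.0000, -5.0000, 1.0000)

4.000 -5.000 1.000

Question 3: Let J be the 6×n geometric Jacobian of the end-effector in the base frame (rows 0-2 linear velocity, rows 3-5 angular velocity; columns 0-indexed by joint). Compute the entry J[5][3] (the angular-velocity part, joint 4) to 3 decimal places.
-1.000

axis z_3 = (0.0000,0.0000,-1.0000); lever o_n−o_3 = (0.0000,-5.0000,-3.0000)
cross product → J_v[:, 3] = (-5.0000,0.0000,-0.0000)
J_ω[:, 3] = z_3
entry J[5][3] = -1.0000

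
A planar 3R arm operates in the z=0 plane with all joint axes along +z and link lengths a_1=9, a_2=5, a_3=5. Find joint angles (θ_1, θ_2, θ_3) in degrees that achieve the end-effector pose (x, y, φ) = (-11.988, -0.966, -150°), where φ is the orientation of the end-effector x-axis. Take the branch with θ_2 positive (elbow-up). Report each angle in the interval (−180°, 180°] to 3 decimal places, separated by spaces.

135.002 120.003 -45.005

wrist centre = target − a_3·(cos φ, sin φ) = (-7.6579, 1.5340)
cos θ_2 = (60.9962−9²−5²)/(2·9·5) = -0.5000; θ_2 = 120.0028° (elbow-up)
β = atan2(1.5340,-7.6579) = 168.6726°; ψ = atan2(4.3300,6.4998) = 33.6706°
θ_1 = β − ψ = 135.0020°
θ_3 = φ − θ_1 − θ_2 = -45.0048° (wrapped to (-180°,180°])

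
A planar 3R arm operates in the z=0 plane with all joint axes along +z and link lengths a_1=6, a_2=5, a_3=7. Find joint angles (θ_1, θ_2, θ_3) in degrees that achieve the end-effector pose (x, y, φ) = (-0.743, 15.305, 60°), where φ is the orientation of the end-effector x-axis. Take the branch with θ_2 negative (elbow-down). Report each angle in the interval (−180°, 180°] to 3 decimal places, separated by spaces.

134.998 -44.991 -30.006

wrist centre = target − a_3·(cos φ, sin φ) = (-4.2430, 9.2428)
cos θ_2 = (103.4328−6²−5²)/(2·6·5) = 0.7072; θ_2 = -44.9914° (elbow-down)
β = atan2(9.2428,-4.2430) = 114.6579°; ψ = atan2(-3.5350,9.5361) = -20.3396°
θ_1 = β − ψ = 134.9975°
θ_3 = φ − θ_1 − θ_2 = -30.0062° (wrapped to (-180°,180°])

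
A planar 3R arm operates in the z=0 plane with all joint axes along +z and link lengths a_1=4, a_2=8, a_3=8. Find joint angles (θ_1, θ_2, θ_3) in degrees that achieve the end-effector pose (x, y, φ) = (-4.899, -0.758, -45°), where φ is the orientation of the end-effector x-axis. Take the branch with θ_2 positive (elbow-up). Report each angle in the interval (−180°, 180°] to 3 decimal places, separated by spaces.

wrist centre = target − a_3·(cos φ, sin φ) = (-10.5559, 4.8989)
cos θ_2 = (135.4248−4²−8²)/(2·4·8) = 0.8660; θ_2 = 30.0014° (elbow-up)
β = atan2(4.8989,-10.5559) = 155.1045°; ψ = atan2(4.0002,10.9281) = 20.1049°
θ_1 = β − ψ = 134.9996°
θ_3 = φ − θ_1 − θ_2 = 149.9989° (wrapped to (-180°,180°])

135.000 30.001 149.999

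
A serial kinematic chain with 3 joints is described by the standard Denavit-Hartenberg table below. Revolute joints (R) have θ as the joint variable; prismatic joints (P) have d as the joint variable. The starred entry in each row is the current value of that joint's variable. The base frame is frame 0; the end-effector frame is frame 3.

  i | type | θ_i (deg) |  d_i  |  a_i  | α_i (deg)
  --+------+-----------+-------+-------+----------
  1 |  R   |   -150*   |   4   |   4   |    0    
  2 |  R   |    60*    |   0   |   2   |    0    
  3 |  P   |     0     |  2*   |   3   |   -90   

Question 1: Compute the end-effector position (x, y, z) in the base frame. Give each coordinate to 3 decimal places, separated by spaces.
-3.464 -7.000 6.000

after link 1: o_1 = (-3.4641, -2.0000, 4.0000)
after link 2: o_2 = (-3.4641, -4.0000, 4.0000)
after link 3: o_3 = (-3.4641, -7.0000, 6.0000)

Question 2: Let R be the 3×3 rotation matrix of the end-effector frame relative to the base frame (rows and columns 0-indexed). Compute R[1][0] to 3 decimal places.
-1.000

End-effector x-axis (col 0 of R) = (-0.0000,-1.0000,0.0000)
R[1][0] = -1.0000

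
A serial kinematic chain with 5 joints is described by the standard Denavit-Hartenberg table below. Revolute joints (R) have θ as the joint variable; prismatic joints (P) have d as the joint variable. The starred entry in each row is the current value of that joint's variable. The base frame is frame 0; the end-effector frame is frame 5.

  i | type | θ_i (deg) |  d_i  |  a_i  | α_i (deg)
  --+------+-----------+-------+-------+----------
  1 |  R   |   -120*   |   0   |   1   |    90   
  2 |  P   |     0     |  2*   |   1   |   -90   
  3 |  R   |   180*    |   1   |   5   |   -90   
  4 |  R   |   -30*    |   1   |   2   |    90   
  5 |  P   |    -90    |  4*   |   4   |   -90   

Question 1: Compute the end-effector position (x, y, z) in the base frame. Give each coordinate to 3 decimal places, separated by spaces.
2.232 1.866 5.464

after link 1: o_1 = (-0.5000, -0.8660, 0.0000)
after link 2: o_2 = (-2.7321, -0.7321, 0.0000)
after link 3: o_3 = (-0.2321, 3.5981, 1.0000)
after link 4: o_4 = (-0.2321, 5.5981, 2.0000)
after link 5: o_5 = (2.2321, 1.8660, 5.4641)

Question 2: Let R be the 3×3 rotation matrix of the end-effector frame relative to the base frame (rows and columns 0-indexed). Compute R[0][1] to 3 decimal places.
End-effector y-axis (col 1 of R) = (0.2500,0.4330,-0.8660)
R[0][1] = 0.2500

0.250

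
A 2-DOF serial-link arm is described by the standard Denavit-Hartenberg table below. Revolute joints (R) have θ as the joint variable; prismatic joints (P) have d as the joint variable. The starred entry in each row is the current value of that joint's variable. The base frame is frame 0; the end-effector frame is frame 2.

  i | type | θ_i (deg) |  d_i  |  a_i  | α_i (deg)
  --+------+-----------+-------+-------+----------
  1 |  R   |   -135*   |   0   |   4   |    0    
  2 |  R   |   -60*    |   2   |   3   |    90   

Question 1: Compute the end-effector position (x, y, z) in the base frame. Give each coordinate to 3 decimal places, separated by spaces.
after link 1: o_1 = (-2.8284, -2.8284, 0.0000)
after link 2: o_2 = (-5.7262, -2.0520, 2.0000)

-5.726 -2.052 2.000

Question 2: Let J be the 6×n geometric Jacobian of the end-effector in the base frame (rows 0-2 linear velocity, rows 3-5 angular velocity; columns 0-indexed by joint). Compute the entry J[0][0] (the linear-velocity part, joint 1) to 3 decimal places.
axis z_0 = ẑ; lever o_n−o_0 = (-5.7262,-2.0520,2.0000)
cross product → J_v[:, 0] = (2.0520,-5.7262,0.0000)
J_ω[:, 0] = z_0
entry J[0][0] = 2.0520

2.052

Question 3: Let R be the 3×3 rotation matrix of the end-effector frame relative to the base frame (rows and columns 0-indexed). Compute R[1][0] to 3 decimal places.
0.259

End-effector x-axis (col 0 of R) = (-0.9659,0.2588,0.0000)
R[1][0] = 0.2588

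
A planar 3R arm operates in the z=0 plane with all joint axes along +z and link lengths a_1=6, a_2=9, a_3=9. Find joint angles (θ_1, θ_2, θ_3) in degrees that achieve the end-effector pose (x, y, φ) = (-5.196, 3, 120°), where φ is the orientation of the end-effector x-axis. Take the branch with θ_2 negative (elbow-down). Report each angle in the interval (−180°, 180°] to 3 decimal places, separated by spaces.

wrist centre = target − a_3·(cos φ, sin φ) = (-0.6960, -4.7942)
cos θ_2 = (23.4690−6²−9²)/(2·6·9) = -0.8660; θ_2 = -150.0002° (elbow-down)
β = atan2(-4.7942,-0.6960) = -98.2602°; ψ = atan2(-4.5000,-1.7942) = -111.7384°
θ_1 = β − ψ = 13.4782°
θ_3 = φ − θ_1 − θ_2 = -103.4780° (wrapped to (-180°,180°])

13.478 -150.000 -103.478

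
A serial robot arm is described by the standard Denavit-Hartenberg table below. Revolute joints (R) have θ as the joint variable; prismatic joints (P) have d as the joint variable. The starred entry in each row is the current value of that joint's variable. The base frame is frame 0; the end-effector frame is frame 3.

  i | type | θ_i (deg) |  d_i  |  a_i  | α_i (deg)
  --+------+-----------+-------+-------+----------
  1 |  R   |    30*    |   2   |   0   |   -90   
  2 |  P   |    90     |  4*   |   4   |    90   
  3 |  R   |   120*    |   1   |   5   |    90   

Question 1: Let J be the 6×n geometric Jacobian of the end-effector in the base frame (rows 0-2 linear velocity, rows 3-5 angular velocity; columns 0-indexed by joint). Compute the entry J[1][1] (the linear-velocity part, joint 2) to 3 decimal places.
prismatic axis z_1 = (-0.5000,0.8660,0.0000)
J_v[:, 1] = z_1; J_ω[:, 1] = (0,0,0)
entry J[1][1] = 0.8660

0.866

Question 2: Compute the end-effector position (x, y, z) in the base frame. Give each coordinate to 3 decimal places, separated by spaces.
after link 1: o_1 = (0.0000, 0.0000, 2.0000)
after link 2: o_2 = (-2.0000, 3.4641, -2.0000)
after link 3: o_3 = (-3.2990, 7.7141, 0.5000)

-3.299 7.714 0.500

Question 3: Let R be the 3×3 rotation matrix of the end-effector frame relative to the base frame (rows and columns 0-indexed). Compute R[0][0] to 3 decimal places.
End-effector x-axis (col 0 of R) = (-0.4330,0.7500,0.5000)
R[0][0] = -0.4330

-0.433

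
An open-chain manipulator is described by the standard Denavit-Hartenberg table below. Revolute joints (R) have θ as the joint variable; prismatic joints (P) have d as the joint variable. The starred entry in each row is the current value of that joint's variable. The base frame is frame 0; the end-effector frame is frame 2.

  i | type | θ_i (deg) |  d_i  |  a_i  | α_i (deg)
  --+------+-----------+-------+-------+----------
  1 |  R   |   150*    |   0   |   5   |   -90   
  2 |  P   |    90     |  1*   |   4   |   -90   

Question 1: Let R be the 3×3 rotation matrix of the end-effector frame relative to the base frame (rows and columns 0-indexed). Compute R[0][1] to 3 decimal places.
End-effector y-axis (col 1 of R) = (0.5000,0.8660,-0.0000)
R[0][1] = 0.5000

0.500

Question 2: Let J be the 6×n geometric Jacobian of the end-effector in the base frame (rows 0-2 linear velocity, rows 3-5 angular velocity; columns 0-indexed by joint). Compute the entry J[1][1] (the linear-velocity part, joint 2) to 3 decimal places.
prismatic axis z_1 = (-0.5000,-0.8660,0.0000)
J_v[:, 1] = z_1; J_ω[:, 1] = (0,0,0)
entry J[1][1] = -0.8660

-0.866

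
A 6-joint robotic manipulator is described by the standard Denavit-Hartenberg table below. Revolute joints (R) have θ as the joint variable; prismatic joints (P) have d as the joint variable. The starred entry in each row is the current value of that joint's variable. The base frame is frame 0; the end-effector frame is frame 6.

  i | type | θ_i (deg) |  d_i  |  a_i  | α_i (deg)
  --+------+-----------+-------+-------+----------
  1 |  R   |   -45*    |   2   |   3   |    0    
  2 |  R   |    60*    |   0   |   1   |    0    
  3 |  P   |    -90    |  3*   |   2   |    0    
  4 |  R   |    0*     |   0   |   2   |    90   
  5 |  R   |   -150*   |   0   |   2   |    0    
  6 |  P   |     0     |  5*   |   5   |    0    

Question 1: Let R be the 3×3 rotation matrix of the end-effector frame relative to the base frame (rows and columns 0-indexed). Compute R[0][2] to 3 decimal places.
End-effector z-axis (col 2 of R) = (-0.9659,-0.2588,0.0000)
R[0][2] = -0.9659

-0.966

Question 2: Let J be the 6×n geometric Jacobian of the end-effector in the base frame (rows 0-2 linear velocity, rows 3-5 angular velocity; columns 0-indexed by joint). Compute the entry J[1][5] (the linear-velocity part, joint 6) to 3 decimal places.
prismatic axis z_5 = (-0.9659,-0.2588,0.0000)
J_v[:, 5] = z_5; J_ω[:, 5] = (0,0,0)
entry J[1][5] = -0.2588

-0.259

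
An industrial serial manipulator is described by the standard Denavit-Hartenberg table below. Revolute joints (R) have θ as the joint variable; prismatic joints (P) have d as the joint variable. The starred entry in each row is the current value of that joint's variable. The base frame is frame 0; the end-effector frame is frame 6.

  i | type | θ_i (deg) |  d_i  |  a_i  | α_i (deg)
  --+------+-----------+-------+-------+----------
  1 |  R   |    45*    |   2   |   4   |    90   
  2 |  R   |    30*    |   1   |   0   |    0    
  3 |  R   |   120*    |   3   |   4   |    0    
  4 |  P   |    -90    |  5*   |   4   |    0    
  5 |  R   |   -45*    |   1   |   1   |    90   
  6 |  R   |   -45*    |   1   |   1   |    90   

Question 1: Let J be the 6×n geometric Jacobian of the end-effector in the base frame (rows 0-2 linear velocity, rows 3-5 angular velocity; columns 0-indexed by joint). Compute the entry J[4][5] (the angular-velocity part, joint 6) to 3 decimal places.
0.183

axis z_5 = (0.1830,0.1830,-0.9659); lever o_n−o_5 = (0.1660,1.1660,-0.7829)
cross product → J_v[:, 5] = (0.9830,-0.0170,0.1830)
J_ω[:, 5] = z_5
entry J[4][5] = 0.1830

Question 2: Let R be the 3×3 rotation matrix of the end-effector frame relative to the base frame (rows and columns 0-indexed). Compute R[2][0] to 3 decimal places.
0.183

End-effector x-axis (col 0 of R) = (-0.0170,0.9830,0.1830)
R[2][0] = 0.1830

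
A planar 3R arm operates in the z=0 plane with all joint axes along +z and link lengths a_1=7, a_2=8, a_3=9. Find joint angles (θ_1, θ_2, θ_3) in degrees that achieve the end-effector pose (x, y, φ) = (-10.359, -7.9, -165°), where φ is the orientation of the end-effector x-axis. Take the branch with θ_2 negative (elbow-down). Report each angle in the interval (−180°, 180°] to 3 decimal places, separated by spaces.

wrist centre = target − a_3·(cos φ, sin φ) = (-1.6657, -5.5706)
cos θ_2 = (33.8064−7²−8²)/(2·7·8) = -0.7071; θ_2 = -134.9983° (elbow-down)
β = atan2(-5.5706,-1.6657) = -106.6471°; ψ = atan2(-5.6570,1.3433) = -76.6420°
θ_1 = β − ψ = -30.0051°
θ_3 = φ − θ_1 − θ_2 = 0.0035° (wrapped to (-180°,180°])

-30.005 -134.998 0.003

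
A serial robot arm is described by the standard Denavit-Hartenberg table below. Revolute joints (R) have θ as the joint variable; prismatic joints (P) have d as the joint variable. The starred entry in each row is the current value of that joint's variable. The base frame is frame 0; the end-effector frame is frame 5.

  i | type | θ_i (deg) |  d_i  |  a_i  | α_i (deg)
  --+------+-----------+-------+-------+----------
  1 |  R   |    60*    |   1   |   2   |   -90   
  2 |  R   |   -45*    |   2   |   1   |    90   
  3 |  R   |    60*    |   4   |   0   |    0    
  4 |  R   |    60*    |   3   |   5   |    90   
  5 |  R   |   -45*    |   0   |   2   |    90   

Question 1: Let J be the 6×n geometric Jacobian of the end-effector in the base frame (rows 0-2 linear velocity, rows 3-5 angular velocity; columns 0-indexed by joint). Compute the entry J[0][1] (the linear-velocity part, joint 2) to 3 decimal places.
axis z_1 = (-0.8660,0.5000,0.0000); lever o_n−o_1 = (-9.2979,-0.9947,2.3891)
cross product → J_v[:, 1] = (1.1945,2.0690,5.5104)
J_ω[:, 1] = z_1
entry J[0][1] = 1.1945

1.195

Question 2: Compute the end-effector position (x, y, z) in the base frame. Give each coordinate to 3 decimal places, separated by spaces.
-8.298 0.737 3.389

after link 1: o_1 = (1.0000, 1.7321, 1.0000)
after link 2: o_2 = (-0.3785, 3.3444, 1.7071)
after link 3: o_3 = (-1.7927, 0.8949, 4.5355)
after link 4: o_4 = (-7.4873, -0.3081, 4.8891)
after link 5: o_5 = (-8.2979, 0.7373, 3.3891)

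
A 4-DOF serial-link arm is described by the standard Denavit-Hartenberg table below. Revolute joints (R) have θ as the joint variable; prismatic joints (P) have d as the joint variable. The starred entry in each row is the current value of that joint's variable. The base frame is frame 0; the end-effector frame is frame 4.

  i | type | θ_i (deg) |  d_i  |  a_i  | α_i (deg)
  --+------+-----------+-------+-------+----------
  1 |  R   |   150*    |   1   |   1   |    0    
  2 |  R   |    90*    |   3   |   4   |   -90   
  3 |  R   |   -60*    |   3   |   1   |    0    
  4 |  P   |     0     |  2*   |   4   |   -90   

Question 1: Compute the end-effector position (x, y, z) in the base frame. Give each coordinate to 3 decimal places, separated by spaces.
0.214 -7.629 8.330

after link 1: o_1 = (-0.8660, 0.5000, 1.0000)
after link 2: o_2 = (-2.8660, -2.9641, 4.0000)
after link 3: o_3 = (-0.5179, -4.8971, 4.8660)
after link 4: o_4 = (0.2141, -7.6292, 8.3301)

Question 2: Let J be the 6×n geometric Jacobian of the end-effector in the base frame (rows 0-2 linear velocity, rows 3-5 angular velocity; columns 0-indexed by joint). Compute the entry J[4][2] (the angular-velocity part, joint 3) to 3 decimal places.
axis z_2 = (0.8660,-0.5000,0.0000); lever o_n−o_2 = (3.0801,-4.6651,4.3301)
cross product → J_v[:, 2] = (-2.1651,-3.7500,-2.5000)
J_ω[:, 2] = z_2
entry J[4][2] = -0.5000

-0.500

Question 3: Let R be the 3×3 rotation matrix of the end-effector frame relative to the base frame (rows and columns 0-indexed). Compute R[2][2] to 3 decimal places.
End-effector z-axis (col 2 of R) = (-0.4330,-0.7500,-0.5000)
R[2][2] = -0.5000

-0.500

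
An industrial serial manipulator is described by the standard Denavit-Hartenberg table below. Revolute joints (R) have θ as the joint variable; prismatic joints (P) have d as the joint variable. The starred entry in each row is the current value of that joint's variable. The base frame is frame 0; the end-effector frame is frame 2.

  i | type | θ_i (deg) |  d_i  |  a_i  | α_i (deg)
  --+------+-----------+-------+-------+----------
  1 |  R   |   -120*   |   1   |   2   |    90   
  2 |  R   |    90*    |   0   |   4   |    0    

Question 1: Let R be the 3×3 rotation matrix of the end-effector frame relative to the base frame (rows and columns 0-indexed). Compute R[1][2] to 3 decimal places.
0.500

End-effector z-axis (col 2 of R) = (-0.8660,0.5000,0.0000)
R[1][2] = 0.5000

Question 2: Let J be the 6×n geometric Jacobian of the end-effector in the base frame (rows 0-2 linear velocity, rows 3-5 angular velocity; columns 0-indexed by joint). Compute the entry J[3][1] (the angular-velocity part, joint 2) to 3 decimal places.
axis z_1 = (-0.8660,0.5000,0.0000); lever o_n−o_1 = (0.0000,-0.0000,4.0000)
cross product → J_v[:, 1] = (2.0000,3.4641,0.0000)
J_ω[:, 1] = z_1
entry J[3][1] = -0.8660

-0.866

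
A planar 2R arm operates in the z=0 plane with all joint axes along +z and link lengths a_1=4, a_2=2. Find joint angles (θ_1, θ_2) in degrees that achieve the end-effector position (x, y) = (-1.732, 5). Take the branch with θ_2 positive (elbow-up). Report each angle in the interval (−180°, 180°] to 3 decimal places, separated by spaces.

cos θ_2 = (27.9998−4²−2²)/(2·4·2) = 0.5000; θ_2 = 60.0007° (elbow-up)
β = atan2(5.0000,-1.7320) = 109.1061°; ψ = atan2(1.7321,5.0000) = 19.1068°
θ_1 = β − ψ = 89.9993°

89.999 60.001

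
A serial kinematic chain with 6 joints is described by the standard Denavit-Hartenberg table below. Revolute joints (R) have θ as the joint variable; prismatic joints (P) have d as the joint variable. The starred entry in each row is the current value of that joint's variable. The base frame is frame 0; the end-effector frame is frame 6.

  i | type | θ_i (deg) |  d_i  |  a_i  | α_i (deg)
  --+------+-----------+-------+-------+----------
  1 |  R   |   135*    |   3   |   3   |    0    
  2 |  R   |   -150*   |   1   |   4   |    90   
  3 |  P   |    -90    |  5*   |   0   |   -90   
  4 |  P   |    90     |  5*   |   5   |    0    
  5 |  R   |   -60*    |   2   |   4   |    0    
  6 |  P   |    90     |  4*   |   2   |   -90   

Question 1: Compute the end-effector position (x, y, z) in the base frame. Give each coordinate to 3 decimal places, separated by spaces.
13.333 1.844 1.536

after link 1: o_1 = (-2.1213, 2.1213, 3.0000)
after link 2: o_2 = (1.7424, 1.0860, 4.0000)
after link 3: o_3 = (0.4483, -3.7436, 4.0000)
after link 4: o_4 = (6.5720, -0.2081, 4.0000)
after link 5: o_5 = (9.0215, 1.2062, 0.5359)
after link 6: o_6 = (13.3335, 1.8439, 1.5359)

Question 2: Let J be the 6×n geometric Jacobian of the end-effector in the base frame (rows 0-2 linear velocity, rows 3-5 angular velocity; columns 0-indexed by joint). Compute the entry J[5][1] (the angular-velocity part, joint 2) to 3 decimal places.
1.000

axis z_1 = (0.0000,0.0000,1.0000); lever o_n−o_1 = (15.4548,-0.2774,-1.4641)
cross product → J_v[:, 1] = (0.2774,15.4548,-0.0000)
J_ω[:, 1] = z_1
entry J[5][1] = 1.0000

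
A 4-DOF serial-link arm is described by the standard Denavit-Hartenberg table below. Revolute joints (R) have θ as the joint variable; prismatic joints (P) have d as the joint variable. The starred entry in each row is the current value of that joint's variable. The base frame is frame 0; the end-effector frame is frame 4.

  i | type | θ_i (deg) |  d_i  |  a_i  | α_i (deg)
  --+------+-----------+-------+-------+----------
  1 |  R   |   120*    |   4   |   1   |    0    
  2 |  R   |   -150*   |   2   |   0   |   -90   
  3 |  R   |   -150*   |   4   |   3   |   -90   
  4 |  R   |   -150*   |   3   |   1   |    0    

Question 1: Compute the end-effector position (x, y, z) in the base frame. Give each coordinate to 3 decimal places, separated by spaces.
after link 1: o_1 = (-0.5000, 0.8660, 4.0000)
after link 2: o_2 = (-0.5000, 0.8660, 6.0000)
after link 3: o_3 = (-0.7500, 5.6292, 7.5000)
after link 4: o_4 = (1.4486, 4.9372, 9.6651)

1.449 4.937 9.665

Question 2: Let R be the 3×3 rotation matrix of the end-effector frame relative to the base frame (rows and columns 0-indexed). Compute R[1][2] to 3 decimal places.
End-effector z-axis (col 2 of R) = (0.4330,-0.2500,0.8660)
R[1][2] = -0.2500

-0.250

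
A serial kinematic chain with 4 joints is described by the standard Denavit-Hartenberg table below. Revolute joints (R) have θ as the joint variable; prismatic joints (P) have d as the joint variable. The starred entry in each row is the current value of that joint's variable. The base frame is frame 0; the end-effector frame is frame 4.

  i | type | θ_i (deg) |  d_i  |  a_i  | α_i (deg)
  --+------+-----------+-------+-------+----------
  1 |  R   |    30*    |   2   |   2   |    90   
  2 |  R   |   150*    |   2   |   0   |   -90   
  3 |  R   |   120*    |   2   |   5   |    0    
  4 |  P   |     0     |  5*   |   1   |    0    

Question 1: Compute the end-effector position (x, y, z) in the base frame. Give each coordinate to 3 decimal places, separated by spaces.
-0.647 3.317 -5.562

after link 1: o_1 = (1.7321, 1.0000, 2.0000)
after link 2: o_2 = (2.7321, -0.7321, 2.0000)
after link 3: o_3 = (1.5760, 3.6005, -0.9821)
after link 4: o_4 = (-0.6471, 3.3170, -5.5622)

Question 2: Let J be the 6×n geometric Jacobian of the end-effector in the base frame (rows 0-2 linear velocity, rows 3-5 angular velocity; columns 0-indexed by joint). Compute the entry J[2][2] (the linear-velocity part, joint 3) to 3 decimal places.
-2.598

axis z_2 = (-0.4330,-0.2500,-0.8660); lever o_n−o_2 = (-3.3792,4.0490,-7.5622)
cross product → J_v[:, 2] = (5.3971,-0.3481,-2.5981)
J_ω[:, 2] = z_2
entry J[2][2] = -2.5981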